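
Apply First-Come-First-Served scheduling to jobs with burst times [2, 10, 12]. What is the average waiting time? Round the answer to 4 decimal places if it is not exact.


FCFS order (as given): [2, 10, 12]
Waiting times:
  Job 1: wait = 0
  Job 2: wait = 2
  Job 3: wait = 12
Sum of waiting times = 14
Average waiting time = 14/3 = 4.6667

4.6667


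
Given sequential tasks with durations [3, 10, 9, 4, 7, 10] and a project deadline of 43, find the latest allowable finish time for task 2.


LF(activity 2) = deadline - sum of successor durations
Successors: activities 3 through 6 with durations [9, 4, 7, 10]
Sum of successor durations = 30
LF = 43 - 30 = 13

13


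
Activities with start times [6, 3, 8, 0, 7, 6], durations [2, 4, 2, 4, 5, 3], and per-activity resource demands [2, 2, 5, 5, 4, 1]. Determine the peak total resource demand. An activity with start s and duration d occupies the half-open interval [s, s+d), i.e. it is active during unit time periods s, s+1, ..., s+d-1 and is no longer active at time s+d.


Each activity i is active on [start_i, start_i + duration_i).
Compute total resource usage per time slot:
  t=0: active resources = [5], total = 5
  t=1: active resources = [5], total = 5
  t=2: active resources = [5], total = 5
  t=3: active resources = [2, 5], total = 7
  t=4: active resources = [2], total = 2
  t=5: active resources = [2], total = 2
  t=6: active resources = [2, 2, 1], total = 5
  t=7: active resources = [2, 4, 1], total = 7
  t=8: active resources = [5, 4, 1], total = 10
  t=9: active resources = [5, 4], total = 9
  t=10: active resources = [4], total = 4
  t=11: active resources = [4], total = 4
Peak resource demand = 10

10


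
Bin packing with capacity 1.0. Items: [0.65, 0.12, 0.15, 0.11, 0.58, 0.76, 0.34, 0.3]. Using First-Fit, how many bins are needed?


Place items sequentially using First-Fit:
  Item 0.65 -> new Bin 1
  Item 0.12 -> Bin 1 (now 0.77)
  Item 0.15 -> Bin 1 (now 0.92)
  Item 0.11 -> new Bin 2
  Item 0.58 -> Bin 2 (now 0.69)
  Item 0.76 -> new Bin 3
  Item 0.34 -> new Bin 4
  Item 0.3 -> Bin 2 (now 0.99)
Total bins used = 4

4


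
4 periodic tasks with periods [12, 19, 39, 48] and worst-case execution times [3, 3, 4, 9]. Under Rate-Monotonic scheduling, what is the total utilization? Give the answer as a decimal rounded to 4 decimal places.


Compute individual utilizations (exact fractions):
  Task 1: C/T = 3/12 = 1/4 (approx. 0.25)
  Task 2: C/T = 3/19 (approx. 0.1579)
  Task 3: C/T = 4/39 (approx. 0.1026)
  Task 4: C/T = 9/48 = 3/16 (approx. 0.1875)
Total utilization U = 1/4 + 3/19 + 4/39 + 3/16 = 8275/11856
Rounded to 4 decimal places: U = 0.6980
RM (Liu & Layland) bound for 4 tasks = 0.756828; compare with U = 8275/11856 (approx. 0.697959)
U <= bound, so schedulable by RM sufficient condition.

0.6980


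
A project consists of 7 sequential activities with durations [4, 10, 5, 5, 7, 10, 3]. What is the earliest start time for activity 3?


Activity 3 starts after activities 1 through 2 complete.
Predecessor durations: [4, 10]
ES = 4 + 10 = 14

14


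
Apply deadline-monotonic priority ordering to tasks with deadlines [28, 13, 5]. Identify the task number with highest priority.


Sort tasks by relative deadline (ascending):
  Task 3: deadline = 5
  Task 2: deadline = 13
  Task 1: deadline = 28
Priority order (highest first): [3, 2, 1]
Highest priority task = 3

3


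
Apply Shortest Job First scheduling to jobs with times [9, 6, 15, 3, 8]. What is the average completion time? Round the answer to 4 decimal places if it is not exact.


SJF order (ascending): [3, 6, 8, 9, 15]
Completion times:
  Job 1: burst=3, C=3
  Job 2: burst=6, C=9
  Job 3: burst=8, C=17
  Job 4: burst=9, C=26
  Job 5: burst=15, C=41
Average completion = 96/5 = 19.2

19.2


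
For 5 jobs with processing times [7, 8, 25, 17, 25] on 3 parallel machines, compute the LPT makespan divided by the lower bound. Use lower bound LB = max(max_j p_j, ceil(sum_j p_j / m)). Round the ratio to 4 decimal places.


LPT order: [25, 25, 17, 8, 7]
Machine loads after assignment: [32, 25, 25]
LPT makespan = 32
Lower bound = max(max_job, ceil(total/3)) = max(25, 28) = 28
Ratio = 32 / 28 = 1.1429

1.1429


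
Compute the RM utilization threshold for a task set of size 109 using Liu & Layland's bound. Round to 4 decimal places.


Compute 2^(1/109) = 1.0063794108
Subtract 1: 1.0063794108 - 1 = 0.0063794108
Multiply by n: 109 * 0.0063794108 = 0.6953557772
Round to 4 dp: 0.6954

0.6954


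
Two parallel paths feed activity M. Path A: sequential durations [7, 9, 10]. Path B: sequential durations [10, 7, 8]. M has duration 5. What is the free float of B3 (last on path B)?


ES(B3) = sum of predecessors on chain B = 17
EF(B3) = ES + duration = 17 + 8 = 25
Successor of B3 is M. ES(M) = max(sum(A), sum(B)) = max(26, 25) = 26
Free float = ES(successor) - EF(current) = 26 - 25 = 1

1


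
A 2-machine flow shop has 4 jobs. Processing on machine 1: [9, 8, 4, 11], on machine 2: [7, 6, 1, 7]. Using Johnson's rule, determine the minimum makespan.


Apply Johnson's rule:
  Group 1 (a <= b): []
  Group 2 (a > b): [(1, 9, 7), (4, 11, 7), (2, 8, 6), (3, 4, 1)]
Optimal job order: [1, 4, 2, 3]
Schedule:
  Job 1: M1 done at 9, M2 done at 16
  Job 4: M1 done at 20, M2 done at 27
  Job 2: M1 done at 28, M2 done at 34
  Job 3: M1 done at 32, M2 done at 35
Makespan = 35

35


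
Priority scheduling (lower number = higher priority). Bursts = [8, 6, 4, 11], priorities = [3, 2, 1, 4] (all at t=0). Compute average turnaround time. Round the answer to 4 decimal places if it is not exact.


Sort by priority (ascending = highest first):
Order: [(1, 4), (2, 6), (3, 8), (4, 11)]
Completion times:
  Priority 1, burst=4, C=4
  Priority 2, burst=6, C=10
  Priority 3, burst=8, C=18
  Priority 4, burst=11, C=29
Average turnaround = 61/4 = 15.25

15.25


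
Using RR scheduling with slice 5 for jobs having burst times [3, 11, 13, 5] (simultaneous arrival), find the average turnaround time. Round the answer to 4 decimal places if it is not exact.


Time quantum = 5
Execution trace:
  J1 runs 3 units, time = 3
  J2 runs 5 units, time = 8
  J3 runs 5 units, time = 13
  J4 runs 5 units, time = 18
  J2 runs 5 units, time = 23
  J3 runs 5 units, time = 28
  J2 runs 1 units, time = 29
  J3 runs 3 units, time = 32
Finish times: [3, 29, 32, 18]
Average turnaround = 82/4 = 20.5

20.5


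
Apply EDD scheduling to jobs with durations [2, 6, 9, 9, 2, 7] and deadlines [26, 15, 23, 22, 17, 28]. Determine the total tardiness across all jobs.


Sort by due date (EDD order): [(6, 15), (2, 17), (9, 22), (9, 23), (2, 26), (7, 28)]
Compute completion times and tardiness:
  Job 1: p=6, d=15, C=6, tardiness=max(0,6-15)=0
  Job 2: p=2, d=17, C=8, tardiness=max(0,8-17)=0
  Job 3: p=9, d=22, C=17, tardiness=max(0,17-22)=0
  Job 4: p=9, d=23, C=26, tardiness=max(0,26-23)=3
  Job 5: p=2, d=26, C=28, tardiness=max(0,28-26)=2
  Job 6: p=7, d=28, C=35, tardiness=max(0,35-28)=7
Total tardiness = 12

12


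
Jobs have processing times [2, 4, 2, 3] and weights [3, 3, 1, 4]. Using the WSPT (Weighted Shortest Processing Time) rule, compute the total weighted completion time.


Compute p/w ratios and sort ascending (WSPT): [(2, 3), (3, 4), (4, 3), (2, 1)]
Compute weighted completion times:
  Job (p=2,w=3): C=2, w*C=3*2=6
  Job (p=3,w=4): C=5, w*C=4*5=20
  Job (p=4,w=3): C=9, w*C=3*9=27
  Job (p=2,w=1): C=11, w*C=1*11=11
Total weighted completion time = 64

64


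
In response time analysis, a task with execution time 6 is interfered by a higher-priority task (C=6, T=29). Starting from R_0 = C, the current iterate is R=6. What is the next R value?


R_next = C + ceil(R_prev / T_hp) * C_hp
ceil(6 / 29) = ceil(0.2069) = 1
Interference = 1 * 6 = 6
R_next = 6 + 6 = 12

12


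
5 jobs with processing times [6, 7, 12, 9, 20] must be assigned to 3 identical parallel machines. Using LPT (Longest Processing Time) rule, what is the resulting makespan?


Sort jobs in decreasing order (LPT): [20, 12, 9, 7, 6]
Assign each job to the least loaded machine:
  Machine 1: jobs [20], load = 20
  Machine 2: jobs [12, 6], load = 18
  Machine 3: jobs [9, 7], load = 16
Makespan = max load = 20

20


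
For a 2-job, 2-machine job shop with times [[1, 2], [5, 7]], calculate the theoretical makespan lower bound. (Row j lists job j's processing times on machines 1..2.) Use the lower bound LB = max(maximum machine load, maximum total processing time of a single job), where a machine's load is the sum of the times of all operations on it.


Machine loads:
  Machine 1: 1 + 5 = 6
  Machine 2: 2 + 7 = 9
Max machine load = 9
Job totals:
  Job 1: 3
  Job 2: 12
Max job total = 12
Lower bound = max(9, 12) = 12

12


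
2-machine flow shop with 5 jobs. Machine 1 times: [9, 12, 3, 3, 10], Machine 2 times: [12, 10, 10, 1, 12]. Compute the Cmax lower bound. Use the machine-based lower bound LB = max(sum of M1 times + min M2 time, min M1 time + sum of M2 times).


LB1 = sum(M1 times) + min(M2 times) = 37 + 1 = 38
LB2 = min(M1 times) + sum(M2 times) = 3 + 45 = 48
Lower bound = max(LB1, LB2) = max(38, 48) = 48

48


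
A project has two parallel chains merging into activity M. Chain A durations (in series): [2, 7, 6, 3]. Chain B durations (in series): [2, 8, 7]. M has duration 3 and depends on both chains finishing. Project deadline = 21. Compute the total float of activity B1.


Forward pass: ES(B1) = sum of predecessors on chain B = 0
EF = ES + duration = 0 + 2 = 2
Backward pass: LF(M) = deadline = 21; LS(M) = 21 - 3 = 18
LF(B1) = LS(M) - sum(successors on chain B) = 18 - 15 = 3
LS = LF - duration = 3 - 2 = 1
Total float = LS - ES = 1 - 0 = 1

1


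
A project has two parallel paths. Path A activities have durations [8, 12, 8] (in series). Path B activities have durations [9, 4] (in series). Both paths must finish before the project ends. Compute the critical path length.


Path A total = 8 + 12 + 8 = 28
Path B total = 9 + 4 = 13
Critical path = longest path = max(28, 13) = 28

28


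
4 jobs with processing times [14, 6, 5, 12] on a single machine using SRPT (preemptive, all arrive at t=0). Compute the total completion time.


Since all jobs arrive at t=0, SRPT equals SPT ordering.
SPT order: [5, 6, 12, 14]
Completion times:
  Job 1: p=5, C=5
  Job 2: p=6, C=11
  Job 3: p=12, C=23
  Job 4: p=14, C=37
Total completion time = 5 + 11 + 23 + 37 = 76

76


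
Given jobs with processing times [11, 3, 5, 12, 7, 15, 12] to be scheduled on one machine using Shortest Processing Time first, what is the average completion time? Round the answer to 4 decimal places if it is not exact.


Sort jobs by processing time (SPT order): [3, 5, 7, 11, 12, 12, 15]
Compute completion times sequentially:
  Job 1: processing = 3, completes at 3
  Job 2: processing = 5, completes at 8
  Job 3: processing = 7, completes at 15
  Job 4: processing = 11, completes at 26
  Job 5: processing = 12, completes at 38
  Job 6: processing = 12, completes at 50
  Job 7: processing = 15, completes at 65
Sum of completion times = 205
Average completion time = 205/7 = 29.2857

29.2857


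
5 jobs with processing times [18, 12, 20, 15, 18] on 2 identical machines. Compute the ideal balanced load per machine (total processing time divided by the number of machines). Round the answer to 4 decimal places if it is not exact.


Total processing time = 18 + 12 + 20 + 15 + 18 = 83
Number of machines = 2
Ideal balanced load = 83 / 2 = 41.5

41.5


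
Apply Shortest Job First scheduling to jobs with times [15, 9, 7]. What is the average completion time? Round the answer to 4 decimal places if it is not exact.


SJF order (ascending): [7, 9, 15]
Completion times:
  Job 1: burst=7, C=7
  Job 2: burst=9, C=16
  Job 3: burst=15, C=31
Average completion = 54/3 = 18.0

18.0


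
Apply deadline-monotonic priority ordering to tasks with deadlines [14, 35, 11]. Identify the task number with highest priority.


Sort tasks by relative deadline (ascending):
  Task 3: deadline = 11
  Task 1: deadline = 14
  Task 2: deadline = 35
Priority order (highest first): [3, 1, 2]
Highest priority task = 3

3


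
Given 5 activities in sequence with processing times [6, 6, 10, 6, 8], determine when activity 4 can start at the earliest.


Activity 4 starts after activities 1 through 3 complete.
Predecessor durations: [6, 6, 10]
ES = 6 + 6 + 10 = 22

22


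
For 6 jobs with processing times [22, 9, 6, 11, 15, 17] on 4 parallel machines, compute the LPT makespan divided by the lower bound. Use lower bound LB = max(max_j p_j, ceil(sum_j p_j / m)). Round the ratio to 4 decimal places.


LPT order: [22, 17, 15, 11, 9, 6]
Machine loads after assignment: [22, 17, 21, 20]
LPT makespan = 22
Lower bound = max(max_job, ceil(total/4)) = max(22, 20) = 22
Ratio = 22 / 22 = 1.0

1.0


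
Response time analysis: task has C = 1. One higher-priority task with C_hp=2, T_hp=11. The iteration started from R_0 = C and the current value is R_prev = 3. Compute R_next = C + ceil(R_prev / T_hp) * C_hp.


R_next = C + ceil(R_prev / T_hp) * C_hp
ceil(3 / 11) = ceil(0.2727) = 1
Interference = 1 * 2 = 2
R_next = 1 + 2 = 3
R_next = R_prev, so the iteration has converged (response time = 3).

3


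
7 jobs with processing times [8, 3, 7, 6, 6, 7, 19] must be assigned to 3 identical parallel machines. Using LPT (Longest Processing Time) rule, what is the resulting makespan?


Sort jobs in decreasing order (LPT): [19, 8, 7, 7, 6, 6, 3]
Assign each job to the least loaded machine:
  Machine 1: jobs [19], load = 19
  Machine 2: jobs [8, 6, 6], load = 20
  Machine 3: jobs [7, 7, 3], load = 17
Makespan = max load = 20

20


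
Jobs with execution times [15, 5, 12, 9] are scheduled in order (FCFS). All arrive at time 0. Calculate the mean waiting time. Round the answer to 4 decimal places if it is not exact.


FCFS order (as given): [15, 5, 12, 9]
Waiting times:
  Job 1: wait = 0
  Job 2: wait = 15
  Job 3: wait = 20
  Job 4: wait = 32
Sum of waiting times = 67
Average waiting time = 67/4 = 16.75

16.75


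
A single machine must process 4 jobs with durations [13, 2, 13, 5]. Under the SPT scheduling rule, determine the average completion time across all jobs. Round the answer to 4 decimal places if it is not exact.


Sort jobs by processing time (SPT order): [2, 5, 13, 13]
Compute completion times sequentially:
  Job 1: processing = 2, completes at 2
  Job 2: processing = 5, completes at 7
  Job 3: processing = 13, completes at 20
  Job 4: processing = 13, completes at 33
Sum of completion times = 62
Average completion time = 62/4 = 15.5

15.5


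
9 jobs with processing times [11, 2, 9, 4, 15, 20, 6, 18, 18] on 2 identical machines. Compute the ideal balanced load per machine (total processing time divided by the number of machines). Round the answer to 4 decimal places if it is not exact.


Total processing time = 11 + 2 + 9 + 4 + 15 + 20 + 6 + 18 + 18 = 103
Number of machines = 2
Ideal balanced load = 103 / 2 = 51.5

51.5


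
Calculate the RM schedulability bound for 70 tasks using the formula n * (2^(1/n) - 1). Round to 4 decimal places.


Compute 2^(1/70) = 1.0099512906
Subtract 1: 1.0099512906 - 1 = 0.0099512906
Multiply by n: 70 * 0.0099512906 = 0.6965903420
Round to 4 dp: 0.6966

0.6966


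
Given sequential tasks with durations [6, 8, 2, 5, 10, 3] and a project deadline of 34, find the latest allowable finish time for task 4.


LF(activity 4) = deadline - sum of successor durations
Successors: activities 5 through 6 with durations [10, 3]
Sum of successor durations = 13
LF = 34 - 13 = 21

21


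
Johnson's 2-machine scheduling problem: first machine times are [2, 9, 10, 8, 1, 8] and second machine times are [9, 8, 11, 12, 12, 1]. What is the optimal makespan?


Apply Johnson's rule:
  Group 1 (a <= b): [(5, 1, 12), (1, 2, 9), (4, 8, 12), (3, 10, 11)]
  Group 2 (a > b): [(2, 9, 8), (6, 8, 1)]
Optimal job order: [5, 1, 4, 3, 2, 6]
Schedule:
  Job 5: M1 done at 1, M2 done at 13
  Job 1: M1 done at 3, M2 done at 22
  Job 4: M1 done at 11, M2 done at 34
  Job 3: M1 done at 21, M2 done at 45
  Job 2: M1 done at 30, M2 done at 53
  Job 6: M1 done at 38, M2 done at 54
Makespan = 54

54


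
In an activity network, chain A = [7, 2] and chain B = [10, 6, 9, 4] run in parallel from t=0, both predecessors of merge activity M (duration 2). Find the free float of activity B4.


ES(B4) = sum of predecessors on chain B = 25
EF(B4) = ES + duration = 25 + 4 = 29
Successor of B4 is M. ES(M) = max(sum(A), sum(B)) = max(9, 29) = 29
Free float = ES(successor) - EF(current) = 29 - 29 = 0

0


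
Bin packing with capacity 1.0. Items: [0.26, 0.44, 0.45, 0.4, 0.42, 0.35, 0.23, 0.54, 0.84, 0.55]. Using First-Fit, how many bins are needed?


Place items sequentially using First-Fit:
  Item 0.26 -> new Bin 1
  Item 0.44 -> Bin 1 (now 0.7)
  Item 0.45 -> new Bin 2
  Item 0.4 -> Bin 2 (now 0.85)
  Item 0.42 -> new Bin 3
  Item 0.35 -> Bin 3 (now 0.77)
  Item 0.23 -> Bin 1 (now 0.93)
  Item 0.54 -> new Bin 4
  Item 0.84 -> new Bin 5
  Item 0.55 -> new Bin 6
Total bins used = 6

6


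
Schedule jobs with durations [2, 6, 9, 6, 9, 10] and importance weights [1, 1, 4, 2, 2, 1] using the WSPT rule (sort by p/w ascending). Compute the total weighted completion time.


Compute p/w ratios and sort ascending (WSPT): [(2, 1), (9, 4), (6, 2), (9, 2), (6, 1), (10, 1)]
Compute weighted completion times:
  Job (p=2,w=1): C=2, w*C=1*2=2
  Job (p=9,w=4): C=11, w*C=4*11=44
  Job (p=6,w=2): C=17, w*C=2*17=34
  Job (p=9,w=2): C=26, w*C=2*26=52
  Job (p=6,w=1): C=32, w*C=1*32=32
  Job (p=10,w=1): C=42, w*C=1*42=42
Total weighted completion time = 206

206


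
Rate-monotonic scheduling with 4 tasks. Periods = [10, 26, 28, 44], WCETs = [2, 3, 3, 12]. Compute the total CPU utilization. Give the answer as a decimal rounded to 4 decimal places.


Compute individual utilizations (exact fractions):
  Task 1: C/T = 2/10 = 1/5 (approx. 0.2)
  Task 2: C/T = 3/26 (approx. 0.1154)
  Task 3: C/T = 3/28 (approx. 0.1071)
  Task 4: C/T = 12/44 = 3/11 (approx. 0.2727)
Total utilization U = 1/5 + 3/26 + 3/28 + 3/11 = 13919/20020
Rounded to 4 decimal places: U = 0.6953
RM (Liu & Layland) bound for 4 tasks = 0.756828; compare with U = 13919/20020 (approx. 0.695255)
U <= bound, so schedulable by RM sufficient condition.

0.6953


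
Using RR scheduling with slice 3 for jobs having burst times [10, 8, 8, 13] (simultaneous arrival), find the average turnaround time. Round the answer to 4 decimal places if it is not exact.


Time quantum = 3
Execution trace:
  J1 runs 3 units, time = 3
  J2 runs 3 units, time = 6
  J3 runs 3 units, time = 9
  J4 runs 3 units, time = 12
  J1 runs 3 units, time = 15
  J2 runs 3 units, time = 18
  J3 runs 3 units, time = 21
  J4 runs 3 units, time = 24
  J1 runs 3 units, time = 27
  J2 runs 2 units, time = 29
  J3 runs 2 units, time = 31
  J4 runs 3 units, time = 34
  J1 runs 1 units, time = 35
  J4 runs 3 units, time = 38
  J4 runs 1 units, time = 39
Finish times: [35, 29, 31, 39]
Average turnaround = 134/4 = 33.5

33.5


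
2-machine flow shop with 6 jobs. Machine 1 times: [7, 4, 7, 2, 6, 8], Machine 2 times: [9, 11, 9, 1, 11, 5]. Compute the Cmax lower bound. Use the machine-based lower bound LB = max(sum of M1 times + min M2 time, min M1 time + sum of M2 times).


LB1 = sum(M1 times) + min(M2 times) = 34 + 1 = 35
LB2 = min(M1 times) + sum(M2 times) = 2 + 46 = 48
Lower bound = max(LB1, LB2) = max(35, 48) = 48

48


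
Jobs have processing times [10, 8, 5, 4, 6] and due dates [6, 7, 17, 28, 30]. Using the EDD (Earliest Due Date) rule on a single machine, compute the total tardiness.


Sort by due date (EDD order): [(10, 6), (8, 7), (5, 17), (4, 28), (6, 30)]
Compute completion times and tardiness:
  Job 1: p=10, d=6, C=10, tardiness=max(0,10-6)=4
  Job 2: p=8, d=7, C=18, tardiness=max(0,18-7)=11
  Job 3: p=5, d=17, C=23, tardiness=max(0,23-17)=6
  Job 4: p=4, d=28, C=27, tardiness=max(0,27-28)=0
  Job 5: p=6, d=30, C=33, tardiness=max(0,33-30)=3
Total tardiness = 24

24


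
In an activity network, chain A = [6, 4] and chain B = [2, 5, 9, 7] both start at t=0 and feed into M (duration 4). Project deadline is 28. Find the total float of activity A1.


Forward pass: ES(A1) = sum of predecessors on chain A = 0
EF = ES + duration = 0 + 6 = 6
Backward pass: LF(M) = deadline = 28; LS(M) = 28 - 4 = 24
LF(A1) = LS(M) - sum(successors on chain A) = 24 - 4 = 20
LS = LF - duration = 20 - 6 = 14
Total float = LS - ES = 14 - 0 = 14

14


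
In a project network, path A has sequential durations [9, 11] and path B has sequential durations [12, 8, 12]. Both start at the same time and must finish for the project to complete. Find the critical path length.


Path A total = 9 + 11 = 20
Path B total = 12 + 8 + 12 = 32
Critical path = longest path = max(20, 32) = 32

32


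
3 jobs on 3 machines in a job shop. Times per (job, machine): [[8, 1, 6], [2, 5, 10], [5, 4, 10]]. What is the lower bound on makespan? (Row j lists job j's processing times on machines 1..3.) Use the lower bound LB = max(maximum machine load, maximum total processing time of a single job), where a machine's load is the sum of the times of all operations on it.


Machine loads:
  Machine 1: 8 + 2 + 5 = 15
  Machine 2: 1 + 5 + 4 = 10
  Machine 3: 6 + 10 + 10 = 26
Max machine load = 26
Job totals:
  Job 1: 15
  Job 2: 17
  Job 3: 19
Max job total = 19
Lower bound = max(26, 19) = 26

26


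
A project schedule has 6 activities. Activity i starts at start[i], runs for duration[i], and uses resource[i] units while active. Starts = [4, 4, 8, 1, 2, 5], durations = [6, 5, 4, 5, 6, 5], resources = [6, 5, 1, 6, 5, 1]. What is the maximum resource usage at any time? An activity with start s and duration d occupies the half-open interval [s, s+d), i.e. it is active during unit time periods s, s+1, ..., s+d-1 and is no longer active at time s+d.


Each activity i is active on [start_i, start_i + duration_i).
Compute total resource usage per time slot:
  t=0: active resources = [], total = 0
  t=1: active resources = [6], total = 6
  t=2: active resources = [6, 5], total = 11
  t=3: active resources = [6, 5], total = 11
  t=4: active resources = [6, 5, 6, 5], total = 22
  t=5: active resources = [6, 5, 6, 5, 1], total = 23
  t=6: active resources = [6, 5, 5, 1], total = 17
  t=7: active resources = [6, 5, 5, 1], total = 17
  t=8: active resources = [6, 5, 1, 1], total = 13
  t=9: active resources = [6, 1, 1], total = 8
  t=10: active resources = [1], total = 1
  t=11: active resources = [1], total = 1
Peak resource demand = 23

23


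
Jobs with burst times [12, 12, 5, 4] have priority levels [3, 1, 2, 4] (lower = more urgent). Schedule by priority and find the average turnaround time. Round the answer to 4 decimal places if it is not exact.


Sort by priority (ascending = highest first):
Order: [(1, 12), (2, 5), (3, 12), (4, 4)]
Completion times:
  Priority 1, burst=12, C=12
  Priority 2, burst=5, C=17
  Priority 3, burst=12, C=29
  Priority 4, burst=4, C=33
Average turnaround = 91/4 = 22.75

22.75


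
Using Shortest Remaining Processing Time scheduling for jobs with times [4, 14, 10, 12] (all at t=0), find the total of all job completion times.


Since all jobs arrive at t=0, SRPT equals SPT ordering.
SPT order: [4, 10, 12, 14]
Completion times:
  Job 1: p=4, C=4
  Job 2: p=10, C=14
  Job 3: p=12, C=26
  Job 4: p=14, C=40
Total completion time = 4 + 14 + 26 + 40 = 84

84


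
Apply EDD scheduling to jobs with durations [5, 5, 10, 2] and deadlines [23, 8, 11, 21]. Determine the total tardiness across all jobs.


Sort by due date (EDD order): [(5, 8), (10, 11), (2, 21), (5, 23)]
Compute completion times and tardiness:
  Job 1: p=5, d=8, C=5, tardiness=max(0,5-8)=0
  Job 2: p=10, d=11, C=15, tardiness=max(0,15-11)=4
  Job 3: p=2, d=21, C=17, tardiness=max(0,17-21)=0
  Job 4: p=5, d=23, C=22, tardiness=max(0,22-23)=0
Total tardiness = 4

4


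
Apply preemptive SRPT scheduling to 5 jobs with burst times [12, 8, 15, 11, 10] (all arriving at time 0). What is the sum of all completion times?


Since all jobs arrive at t=0, SRPT equals SPT ordering.
SPT order: [8, 10, 11, 12, 15]
Completion times:
  Job 1: p=8, C=8
  Job 2: p=10, C=18
  Job 3: p=11, C=29
  Job 4: p=12, C=41
  Job 5: p=15, C=56
Total completion time = 8 + 18 + 29 + 41 + 56 = 152

152


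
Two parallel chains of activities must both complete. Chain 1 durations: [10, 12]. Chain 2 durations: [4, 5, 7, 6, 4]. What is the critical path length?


Path A total = 10 + 12 = 22
Path B total = 4 + 5 + 7 + 6 + 4 = 26
Critical path = longest path = max(22, 26) = 26

26


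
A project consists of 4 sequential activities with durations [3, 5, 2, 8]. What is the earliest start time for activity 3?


Activity 3 starts after activities 1 through 2 complete.
Predecessor durations: [3, 5]
ES = 3 + 5 = 8

8


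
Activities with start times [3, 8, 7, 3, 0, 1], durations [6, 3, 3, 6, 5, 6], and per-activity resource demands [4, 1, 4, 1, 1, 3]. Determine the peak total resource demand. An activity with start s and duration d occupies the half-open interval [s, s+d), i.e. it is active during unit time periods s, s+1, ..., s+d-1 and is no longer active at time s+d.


Each activity i is active on [start_i, start_i + duration_i).
Compute total resource usage per time slot:
  t=0: active resources = [1], total = 1
  t=1: active resources = [1, 3], total = 4
  t=2: active resources = [1, 3], total = 4
  t=3: active resources = [4, 1, 1, 3], total = 9
  t=4: active resources = [4, 1, 1, 3], total = 9
  t=5: active resources = [4, 1, 3], total = 8
  t=6: active resources = [4, 1, 3], total = 8
  t=7: active resources = [4, 4, 1], total = 9
  t=8: active resources = [4, 1, 4, 1], total = 10
  t=9: active resources = [1, 4], total = 5
  t=10: active resources = [1], total = 1
Peak resource demand = 10

10


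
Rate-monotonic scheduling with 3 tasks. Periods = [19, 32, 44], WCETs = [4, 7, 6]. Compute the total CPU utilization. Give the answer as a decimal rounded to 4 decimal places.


Compute individual utilizations (exact fractions):
  Task 1: C/T = 4/19 (approx. 0.2105)
  Task 2: C/T = 7/32 (approx. 0.2188)
  Task 3: C/T = 6/44 = 3/22 (approx. 0.1364)
Total utilization U = 4/19 + 7/32 + 3/22 = 3783/6688
Rounded to 4 decimal places: U = 0.5656
RM (Liu & Layland) bound for 3 tasks = 0.779763; compare with U = 3783/6688 (approx. 0.565640)
U <= bound, so schedulable by RM sufficient condition.

0.5656


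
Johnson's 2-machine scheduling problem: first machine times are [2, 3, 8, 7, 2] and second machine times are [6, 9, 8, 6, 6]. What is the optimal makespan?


Apply Johnson's rule:
  Group 1 (a <= b): [(1, 2, 6), (5, 2, 6), (2, 3, 9), (3, 8, 8)]
  Group 2 (a > b): [(4, 7, 6)]
Optimal job order: [1, 5, 2, 3, 4]
Schedule:
  Job 1: M1 done at 2, M2 done at 8
  Job 5: M1 done at 4, M2 done at 14
  Job 2: M1 done at 7, M2 done at 23
  Job 3: M1 done at 15, M2 done at 31
  Job 4: M1 done at 22, M2 done at 37
Makespan = 37

37


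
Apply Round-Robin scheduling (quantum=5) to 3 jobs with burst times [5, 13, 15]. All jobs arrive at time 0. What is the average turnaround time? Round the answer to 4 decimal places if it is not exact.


Time quantum = 5
Execution trace:
  J1 runs 5 units, time = 5
  J2 runs 5 units, time = 10
  J3 runs 5 units, time = 15
  J2 runs 5 units, time = 20
  J3 runs 5 units, time = 25
  J2 runs 3 units, time = 28
  J3 runs 5 units, time = 33
Finish times: [5, 28, 33]
Average turnaround = 66/3 = 22.0

22.0


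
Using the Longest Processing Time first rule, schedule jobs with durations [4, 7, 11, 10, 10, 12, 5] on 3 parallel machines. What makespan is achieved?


Sort jobs in decreasing order (LPT): [12, 11, 10, 10, 7, 5, 4]
Assign each job to the least loaded machine:
  Machine 1: jobs [12, 5, 4], load = 21
  Machine 2: jobs [11, 7], load = 18
  Machine 3: jobs [10, 10], load = 20
Makespan = max load = 21

21


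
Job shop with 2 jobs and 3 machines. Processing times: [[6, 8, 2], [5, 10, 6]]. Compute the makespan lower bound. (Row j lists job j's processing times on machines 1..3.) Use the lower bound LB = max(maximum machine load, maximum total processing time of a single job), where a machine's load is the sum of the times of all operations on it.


Machine loads:
  Machine 1: 6 + 5 = 11
  Machine 2: 8 + 10 = 18
  Machine 3: 2 + 6 = 8
Max machine load = 18
Job totals:
  Job 1: 16
  Job 2: 21
Max job total = 21
Lower bound = max(18, 21) = 21

21


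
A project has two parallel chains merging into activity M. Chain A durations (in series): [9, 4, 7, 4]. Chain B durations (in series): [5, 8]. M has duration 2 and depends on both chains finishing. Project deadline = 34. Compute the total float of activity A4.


Forward pass: ES(A4) = sum of predecessors on chain A = 20
EF = ES + duration = 20 + 4 = 24
Backward pass: LF(M) = deadline = 34; LS(M) = 34 - 2 = 32
LF(A4) = LS(M) - sum(successors on chain A) = 32 - 0 = 32
LS = LF - duration = 32 - 4 = 28
Total float = LS - ES = 28 - 20 = 8

8


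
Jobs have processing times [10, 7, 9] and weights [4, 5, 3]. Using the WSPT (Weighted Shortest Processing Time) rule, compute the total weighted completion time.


Compute p/w ratios and sort ascending (WSPT): [(7, 5), (10, 4), (9, 3)]
Compute weighted completion times:
  Job (p=7,w=5): C=7, w*C=5*7=35
  Job (p=10,w=4): C=17, w*C=4*17=68
  Job (p=9,w=3): C=26, w*C=3*26=78
Total weighted completion time = 181

181


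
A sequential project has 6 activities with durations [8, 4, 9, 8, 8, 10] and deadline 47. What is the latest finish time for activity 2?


LF(activity 2) = deadline - sum of successor durations
Successors: activities 3 through 6 with durations [9, 8, 8, 10]
Sum of successor durations = 35
LF = 47 - 35 = 12

12


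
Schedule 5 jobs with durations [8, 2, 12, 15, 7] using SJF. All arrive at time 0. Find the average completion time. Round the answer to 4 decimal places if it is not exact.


SJF order (ascending): [2, 7, 8, 12, 15]
Completion times:
  Job 1: burst=2, C=2
  Job 2: burst=7, C=9
  Job 3: burst=8, C=17
  Job 4: burst=12, C=29
  Job 5: burst=15, C=44
Average completion = 101/5 = 20.2

20.2


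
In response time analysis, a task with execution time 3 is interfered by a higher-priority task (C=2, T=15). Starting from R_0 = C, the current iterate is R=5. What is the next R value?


R_next = C + ceil(R_prev / T_hp) * C_hp
ceil(5 / 15) = ceil(0.3333) = 1
Interference = 1 * 2 = 2
R_next = 3 + 2 = 5
R_next = R_prev, so the iteration has converged (response time = 5).

5


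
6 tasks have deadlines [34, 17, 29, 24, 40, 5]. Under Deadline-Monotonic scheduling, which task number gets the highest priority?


Sort tasks by relative deadline (ascending):
  Task 6: deadline = 5
  Task 2: deadline = 17
  Task 4: deadline = 24
  Task 3: deadline = 29
  Task 1: deadline = 34
  Task 5: deadline = 40
Priority order (highest first): [6, 2, 4, 3, 1, 5]
Highest priority task = 6

6


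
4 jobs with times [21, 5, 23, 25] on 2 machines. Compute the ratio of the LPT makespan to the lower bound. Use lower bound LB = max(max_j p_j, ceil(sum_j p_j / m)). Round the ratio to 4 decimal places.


LPT order: [25, 23, 21, 5]
Machine loads after assignment: [30, 44]
LPT makespan = 44
Lower bound = max(max_job, ceil(total/2)) = max(25, 37) = 37
Ratio = 44 / 37 = 1.1892

1.1892


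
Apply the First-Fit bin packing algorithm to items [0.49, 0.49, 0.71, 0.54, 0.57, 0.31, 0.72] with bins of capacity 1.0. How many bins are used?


Place items sequentially using First-Fit:
  Item 0.49 -> new Bin 1
  Item 0.49 -> Bin 1 (now 0.98)
  Item 0.71 -> new Bin 2
  Item 0.54 -> new Bin 3
  Item 0.57 -> new Bin 4
  Item 0.31 -> Bin 3 (now 0.85)
  Item 0.72 -> new Bin 5
Total bins used = 5

5


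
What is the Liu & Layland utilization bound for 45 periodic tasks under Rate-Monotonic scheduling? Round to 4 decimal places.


Compute 2^(1/45) = 1.0155225125
Subtract 1: 1.0155225125 - 1 = 0.0155225125
Multiply by n: 45 * 0.0155225125 = 0.6985130625
Round to 4 dp: 0.6985

0.6985


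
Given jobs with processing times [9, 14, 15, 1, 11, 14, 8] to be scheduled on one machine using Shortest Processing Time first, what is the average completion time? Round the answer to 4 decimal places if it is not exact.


Sort jobs by processing time (SPT order): [1, 8, 9, 11, 14, 14, 15]
Compute completion times sequentially:
  Job 1: processing = 1, completes at 1
  Job 2: processing = 8, completes at 9
  Job 3: processing = 9, completes at 18
  Job 4: processing = 11, completes at 29
  Job 5: processing = 14, completes at 43
  Job 6: processing = 14, completes at 57
  Job 7: processing = 15, completes at 72
Sum of completion times = 229
Average completion time = 229/7 = 32.7143

32.7143


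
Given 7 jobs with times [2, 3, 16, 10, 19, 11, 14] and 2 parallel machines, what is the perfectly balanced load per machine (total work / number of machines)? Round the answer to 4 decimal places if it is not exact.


Total processing time = 2 + 3 + 16 + 10 + 19 + 11 + 14 = 75
Number of machines = 2
Ideal balanced load = 75 / 2 = 37.5

37.5


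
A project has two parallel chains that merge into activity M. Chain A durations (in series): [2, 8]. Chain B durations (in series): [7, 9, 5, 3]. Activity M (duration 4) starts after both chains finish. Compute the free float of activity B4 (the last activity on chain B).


ES(B4) = sum of predecessors on chain B = 21
EF(B4) = ES + duration = 21 + 3 = 24
Successor of B4 is M. ES(M) = max(sum(A), sum(B)) = max(10, 24) = 24
Free float = ES(successor) - EF(current) = 24 - 24 = 0

0


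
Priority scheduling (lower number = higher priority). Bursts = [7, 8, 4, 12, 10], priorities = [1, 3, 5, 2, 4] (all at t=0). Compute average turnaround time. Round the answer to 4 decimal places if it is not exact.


Sort by priority (ascending = highest first):
Order: [(1, 7), (2, 12), (3, 8), (4, 10), (5, 4)]
Completion times:
  Priority 1, burst=7, C=7
  Priority 2, burst=12, C=19
  Priority 3, burst=8, C=27
  Priority 4, burst=10, C=37
  Priority 5, burst=4, C=41
Average turnaround = 131/5 = 26.2

26.2


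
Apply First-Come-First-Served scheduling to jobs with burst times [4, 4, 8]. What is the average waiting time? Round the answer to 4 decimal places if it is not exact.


FCFS order (as given): [4, 4, 8]
Waiting times:
  Job 1: wait = 0
  Job 2: wait = 4
  Job 3: wait = 8
Sum of waiting times = 12
Average waiting time = 12/3 = 4.0

4.0


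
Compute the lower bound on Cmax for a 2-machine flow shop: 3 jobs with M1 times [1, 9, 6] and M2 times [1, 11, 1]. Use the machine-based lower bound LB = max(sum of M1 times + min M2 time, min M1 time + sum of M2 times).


LB1 = sum(M1 times) + min(M2 times) = 16 + 1 = 17
LB2 = min(M1 times) + sum(M2 times) = 1 + 13 = 14
Lower bound = max(LB1, LB2) = max(17, 14) = 17

17


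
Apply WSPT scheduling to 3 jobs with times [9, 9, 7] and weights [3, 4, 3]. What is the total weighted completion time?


Compute p/w ratios and sort ascending (WSPT): [(9, 4), (7, 3), (9, 3)]
Compute weighted completion times:
  Job (p=9,w=4): C=9, w*C=4*9=36
  Job (p=7,w=3): C=16, w*C=3*16=48
  Job (p=9,w=3): C=25, w*C=3*25=75
Total weighted completion time = 159

159


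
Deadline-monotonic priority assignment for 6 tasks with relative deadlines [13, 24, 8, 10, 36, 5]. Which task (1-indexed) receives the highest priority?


Sort tasks by relative deadline (ascending):
  Task 6: deadline = 5
  Task 3: deadline = 8
  Task 4: deadline = 10
  Task 1: deadline = 13
  Task 2: deadline = 24
  Task 5: deadline = 36
Priority order (highest first): [6, 3, 4, 1, 2, 5]
Highest priority task = 6

6


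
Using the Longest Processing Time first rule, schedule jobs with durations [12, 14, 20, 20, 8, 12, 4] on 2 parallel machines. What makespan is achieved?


Sort jobs in decreasing order (LPT): [20, 20, 14, 12, 12, 8, 4]
Assign each job to the least loaded machine:
  Machine 1: jobs [20, 14, 8, 4], load = 46
  Machine 2: jobs [20, 12, 12], load = 44
Makespan = max load = 46

46


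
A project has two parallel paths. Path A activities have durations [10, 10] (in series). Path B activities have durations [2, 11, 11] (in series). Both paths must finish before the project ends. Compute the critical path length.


Path A total = 10 + 10 = 20
Path B total = 2 + 11 + 11 = 24
Critical path = longest path = max(20, 24) = 24

24


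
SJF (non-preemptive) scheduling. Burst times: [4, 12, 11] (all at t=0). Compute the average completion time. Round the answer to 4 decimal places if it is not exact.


SJF order (ascending): [4, 11, 12]
Completion times:
  Job 1: burst=4, C=4
  Job 2: burst=11, C=15
  Job 3: burst=12, C=27
Average completion = 46/3 = 15.3333

15.3333


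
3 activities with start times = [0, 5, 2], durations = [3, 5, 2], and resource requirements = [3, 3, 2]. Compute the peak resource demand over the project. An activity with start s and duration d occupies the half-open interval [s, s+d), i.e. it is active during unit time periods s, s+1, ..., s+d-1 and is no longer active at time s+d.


Each activity i is active on [start_i, start_i + duration_i).
Compute total resource usage per time slot:
  t=0: active resources = [3], total = 3
  t=1: active resources = [3], total = 3
  t=2: active resources = [3, 2], total = 5
  t=3: active resources = [2], total = 2
  t=4: active resources = [], total = 0
  t=5: active resources = [3], total = 3
  t=6: active resources = [3], total = 3
  t=7: active resources = [3], total = 3
  t=8: active resources = [3], total = 3
  t=9: active resources = [3], total = 3
Peak resource demand = 5

5


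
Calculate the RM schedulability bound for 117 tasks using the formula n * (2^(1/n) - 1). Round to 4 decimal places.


Compute 2^(1/117) = 1.0059419185
Subtract 1: 1.0059419185 - 1 = 0.0059419185
Multiply by n: 117 * 0.0059419185 = 0.6952044645
Round to 4 dp: 0.6952

0.6952


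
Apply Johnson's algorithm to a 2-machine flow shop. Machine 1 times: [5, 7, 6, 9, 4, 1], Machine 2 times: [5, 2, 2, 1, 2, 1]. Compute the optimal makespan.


Apply Johnson's rule:
  Group 1 (a <= b): [(6, 1, 1), (1, 5, 5)]
  Group 2 (a > b): [(2, 7, 2), (3, 6, 2), (5, 4, 2), (4, 9, 1)]
Optimal job order: [6, 1, 2, 3, 5, 4]
Schedule:
  Job 6: M1 done at 1, M2 done at 2
  Job 1: M1 done at 6, M2 done at 11
  Job 2: M1 done at 13, M2 done at 15
  Job 3: M1 done at 19, M2 done at 21
  Job 5: M1 done at 23, M2 done at 25
  Job 4: M1 done at 32, M2 done at 33
Makespan = 33

33


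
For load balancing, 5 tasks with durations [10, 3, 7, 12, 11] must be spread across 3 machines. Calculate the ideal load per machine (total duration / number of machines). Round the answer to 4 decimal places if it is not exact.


Total processing time = 10 + 3 + 7 + 12 + 11 = 43
Number of machines = 3
Ideal balanced load = 43 / 3 = 14.3333

14.3333


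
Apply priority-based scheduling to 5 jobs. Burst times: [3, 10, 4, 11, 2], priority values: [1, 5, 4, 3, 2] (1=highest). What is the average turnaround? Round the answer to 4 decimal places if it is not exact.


Sort by priority (ascending = highest first):
Order: [(1, 3), (2, 2), (3, 11), (4, 4), (5, 10)]
Completion times:
  Priority 1, burst=3, C=3
  Priority 2, burst=2, C=5
  Priority 3, burst=11, C=16
  Priority 4, burst=4, C=20
  Priority 5, burst=10, C=30
Average turnaround = 74/5 = 14.8

14.8


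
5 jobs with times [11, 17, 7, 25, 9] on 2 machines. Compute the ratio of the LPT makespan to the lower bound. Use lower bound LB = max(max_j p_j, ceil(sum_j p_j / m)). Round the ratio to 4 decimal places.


LPT order: [25, 17, 11, 9, 7]
Machine loads after assignment: [34, 35]
LPT makespan = 35
Lower bound = max(max_job, ceil(total/2)) = max(25, 35) = 35
Ratio = 35 / 35 = 1.0

1.0


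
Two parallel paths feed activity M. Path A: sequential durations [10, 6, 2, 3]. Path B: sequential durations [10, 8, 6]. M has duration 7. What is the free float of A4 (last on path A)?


ES(A4) = sum of predecessors on chain A = 18
EF(A4) = ES + duration = 18 + 3 = 21
Successor of A4 is M. ES(M) = max(sum(A), sum(B)) = max(21, 24) = 24
Free float = ES(successor) - EF(current) = 24 - 21 = 3

3
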